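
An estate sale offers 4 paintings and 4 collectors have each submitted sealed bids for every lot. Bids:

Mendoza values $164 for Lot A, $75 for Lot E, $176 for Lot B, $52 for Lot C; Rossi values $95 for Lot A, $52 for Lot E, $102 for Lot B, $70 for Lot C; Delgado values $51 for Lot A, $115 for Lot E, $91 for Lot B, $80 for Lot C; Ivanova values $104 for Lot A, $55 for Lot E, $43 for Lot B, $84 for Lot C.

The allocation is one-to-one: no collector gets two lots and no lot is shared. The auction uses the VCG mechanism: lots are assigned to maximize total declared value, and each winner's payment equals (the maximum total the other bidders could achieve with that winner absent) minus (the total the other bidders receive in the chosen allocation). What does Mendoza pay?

Efficient allocation: Mendoza→Lot B ($176), Rossi→Lot A ($95), Delgado→Lot E ($115), Ivanova→Lot C ($84); total welfare W = $470.
Mendoza receives Lot B at value $176, so the others get W − 176 = $294.
Without Mendoza: best allocation of the remaining 3 bidders over all 4 lots is Rossi→Lot B ($102), Delgado→Lot E ($115), Ivanova→Lot A ($104), total $321.
VCG payment = (others' best without Mendoza) − (others' welfare with Mendoza) = 321 − 294 = $27.

Mendoza pays $27.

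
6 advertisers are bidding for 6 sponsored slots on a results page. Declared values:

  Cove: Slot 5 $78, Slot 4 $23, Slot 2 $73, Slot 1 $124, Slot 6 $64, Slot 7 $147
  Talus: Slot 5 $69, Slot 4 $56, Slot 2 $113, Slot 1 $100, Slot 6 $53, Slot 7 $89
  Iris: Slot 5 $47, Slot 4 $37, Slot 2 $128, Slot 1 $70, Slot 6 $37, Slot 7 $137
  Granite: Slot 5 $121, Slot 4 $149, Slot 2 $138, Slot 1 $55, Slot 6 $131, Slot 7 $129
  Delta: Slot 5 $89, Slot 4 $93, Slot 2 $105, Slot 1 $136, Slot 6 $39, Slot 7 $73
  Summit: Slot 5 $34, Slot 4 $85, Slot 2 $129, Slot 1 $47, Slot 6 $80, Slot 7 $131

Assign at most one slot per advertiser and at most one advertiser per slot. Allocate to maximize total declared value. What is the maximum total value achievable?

Optimal: Cove→Slot 7 ($147), Talus→Slot 5 ($69), Iris→Slot 2 ($128), Granite→Slot 4 ($149), Delta→Slot 1 ($136), Summit→Slot 6 ($80) — total 147+69+128+149+136+80 = $709.
Row-greedy (each advertiser in turn takes its best remaining slot) gives $648, worse by 61.
Next-best assignment: Cove→Slot 7, Talus→Slot 5, Iris→Slot 2, Granite→Slot 6, Delta→Slot 1, Summit→Slot 4 = $696.
Every other assignment is strictly worse.

Max total: $709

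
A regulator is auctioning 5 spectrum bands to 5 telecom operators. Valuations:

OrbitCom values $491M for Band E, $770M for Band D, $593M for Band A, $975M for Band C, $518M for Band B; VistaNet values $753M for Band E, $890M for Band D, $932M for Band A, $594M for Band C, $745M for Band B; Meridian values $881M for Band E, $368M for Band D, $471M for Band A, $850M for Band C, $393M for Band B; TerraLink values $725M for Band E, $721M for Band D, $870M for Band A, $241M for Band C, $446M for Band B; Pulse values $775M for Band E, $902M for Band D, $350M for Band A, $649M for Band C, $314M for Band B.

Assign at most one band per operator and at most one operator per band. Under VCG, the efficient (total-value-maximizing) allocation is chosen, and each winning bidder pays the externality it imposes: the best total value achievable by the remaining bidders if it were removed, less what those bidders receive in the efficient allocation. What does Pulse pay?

Pulse pays $145M.

Efficient allocation: OrbitCom→Band C ($975M), VistaNet→Band B ($745M), Meridian→Band E ($881M), TerraLink→Band A ($870M), Pulse→Band D ($902M); total welfare W = $4373M.
Pulse receives Band D at value $902M, so the others get W − 902 = $3471M.
Without Pulse: best allocation of the remaining 4 bidders over all 5 bands is OrbitCom→Band C ($975M), VistaNet→Band D ($890M), Meridian→Band E ($881M), TerraLink→Band A ($870M), total $3616M.
VCG payment = (others' best without Pulse) − (others' welfare with Pulse) = 3616 − 3471 = $145M.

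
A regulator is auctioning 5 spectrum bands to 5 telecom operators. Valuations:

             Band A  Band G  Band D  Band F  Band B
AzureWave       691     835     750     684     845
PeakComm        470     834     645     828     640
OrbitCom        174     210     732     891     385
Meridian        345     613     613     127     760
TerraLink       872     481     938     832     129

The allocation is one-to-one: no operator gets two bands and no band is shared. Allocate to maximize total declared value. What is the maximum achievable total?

Maximum total: $4114M

Optimal: AzureWave→Band A ($691M), PeakComm→Band G ($834M), OrbitCom→Band F ($891M), Meridian→Band B ($760M), TerraLink→Band D ($938M) — total 691+834+891+760+938 = $4114M.
Max-entry greedy (repeatedly take the single best remaining cell) gives $3853M, worse by 261.
Every other assignment is strictly worse.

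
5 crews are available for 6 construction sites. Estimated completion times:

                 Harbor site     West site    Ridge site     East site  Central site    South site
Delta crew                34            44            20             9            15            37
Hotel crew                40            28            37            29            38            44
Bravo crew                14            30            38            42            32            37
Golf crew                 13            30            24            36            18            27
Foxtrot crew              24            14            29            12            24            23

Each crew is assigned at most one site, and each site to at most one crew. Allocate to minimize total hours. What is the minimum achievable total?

Treat this as an assignment problem: match each crew to one site.
Optimal: Delta crew→Ridge site (20 hours), Hotel crew→West site (28 hours), Bravo crew→Harbor site (14 hours), Golf crew→Central site (18 hours), Foxtrot crew→East site (12 hours) — total 20+28+14+18+12 = 92 hours.
Column-greedy (each site in turn goes to its cheapest remaining crew) gives 108 hours, worse by 16.
Swapping Golf crew↔Foxtrot crew (Golf crew→East site 36 hours, Foxtrot crew→Central site 24 hours) adds 30.
No other one-to-one assignment undercuts 92 hours.

Min total: 92 hours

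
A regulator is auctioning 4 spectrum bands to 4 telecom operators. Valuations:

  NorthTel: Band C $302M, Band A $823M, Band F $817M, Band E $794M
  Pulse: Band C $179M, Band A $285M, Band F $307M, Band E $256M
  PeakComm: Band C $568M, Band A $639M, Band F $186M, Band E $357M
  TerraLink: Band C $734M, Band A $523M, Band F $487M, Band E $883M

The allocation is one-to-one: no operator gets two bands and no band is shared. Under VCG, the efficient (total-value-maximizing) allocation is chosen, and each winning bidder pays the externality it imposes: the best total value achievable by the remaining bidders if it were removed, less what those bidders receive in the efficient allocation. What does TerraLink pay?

Efficient allocation: NorthTel→Band A ($823M), Pulse→Band F ($307M), PeakComm→Band C ($568M), TerraLink→Band E ($883M); total welfare W = $2581M.
TerraLink receives Band E at value $883M, so the others get W − 883 = $1698M.
Without TerraLink: best allocation of the remaining 3 bidders over all 4 bands is NorthTel→Band E ($794M), Pulse→Band F ($307M), PeakComm→Band A ($639M), total $1740M.
VCG payment = (others' best without TerraLink) − (others' welfare with TerraLink) = 1740 − 1698 = $42M.

TerraLink pays $42M.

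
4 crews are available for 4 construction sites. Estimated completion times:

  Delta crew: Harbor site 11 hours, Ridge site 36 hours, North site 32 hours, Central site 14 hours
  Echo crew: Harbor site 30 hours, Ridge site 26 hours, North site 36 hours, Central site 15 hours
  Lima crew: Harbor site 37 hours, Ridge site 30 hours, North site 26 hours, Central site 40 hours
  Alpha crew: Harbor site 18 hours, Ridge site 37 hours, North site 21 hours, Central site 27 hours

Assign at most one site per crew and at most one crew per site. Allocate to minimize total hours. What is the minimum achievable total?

Optimal: Delta crew→Harbor site (11 hours), Echo crew→Central site (15 hours), Lima crew→Ridge site (30 hours), Alpha crew→North site (21 hours) — total 11+15+30+21 = 77 hours.
Row-greedy (each crew in turn takes its cheapest remaining site) gives 89 hours, worse by 12.

Minimum total: 77 hours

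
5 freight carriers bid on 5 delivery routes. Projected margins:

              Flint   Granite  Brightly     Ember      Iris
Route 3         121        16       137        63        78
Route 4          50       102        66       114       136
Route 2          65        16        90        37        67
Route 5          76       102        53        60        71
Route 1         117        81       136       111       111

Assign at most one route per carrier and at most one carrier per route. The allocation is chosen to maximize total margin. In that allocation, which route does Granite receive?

Granite receives Route 5.

Optimal: Flint→Route 3 ($121k), Granite→Route 5 ($102k), Brightly→Route 2 ($90k), Ember→Route 1 ($111k), Iris→Route 4 ($136k) — total 121+102+90+111+136 = $560k.
Max-entry greedy (repeatedly take the single best remaining cell) gives $529k, worse by 31.
Next-best assignment: Flint→Route 2, Granite→Route 5, Brightly→Route 3, Ember→Route 1, Iris→Route 4 = $551k.
Every other assignment is strictly worse.
Granite's own top route is Route 4 ($102k), but forcing Granite→Route 4 and reassigning the rest optimally gives only $495k — worse by 65.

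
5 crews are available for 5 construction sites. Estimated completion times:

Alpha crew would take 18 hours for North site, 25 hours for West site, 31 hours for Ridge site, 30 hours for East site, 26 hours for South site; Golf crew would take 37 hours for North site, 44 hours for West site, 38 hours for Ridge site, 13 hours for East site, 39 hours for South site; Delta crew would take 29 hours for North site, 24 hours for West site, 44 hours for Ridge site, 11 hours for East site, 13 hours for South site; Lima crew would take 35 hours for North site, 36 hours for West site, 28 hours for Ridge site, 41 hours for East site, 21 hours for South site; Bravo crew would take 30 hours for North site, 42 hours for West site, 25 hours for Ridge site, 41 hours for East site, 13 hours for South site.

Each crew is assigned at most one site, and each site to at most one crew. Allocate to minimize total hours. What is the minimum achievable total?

This is the linear assignment problem.
Optimal: Alpha crew→North site (18 hours), Golf crew→East site (13 hours), Delta crew→West site (24 hours), Lima crew→Ridge site (28 hours), Bravo crew→South site (13 hours) — total 18+13+24+28+13 = 96 hours.
Column-greedy (each site in turn goes to its cheapest remaining crew) gives 101 hours, worse by 5.
No other one-to-one assignment undercuts 96 hours.

Min total: 96 hours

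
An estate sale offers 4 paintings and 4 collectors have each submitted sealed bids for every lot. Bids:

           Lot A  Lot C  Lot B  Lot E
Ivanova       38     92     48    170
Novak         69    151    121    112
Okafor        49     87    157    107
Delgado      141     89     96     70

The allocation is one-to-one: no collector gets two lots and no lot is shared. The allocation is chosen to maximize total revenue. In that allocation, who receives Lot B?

Treat this as an assignment problem: match each collector to one lot.
Optimal: Ivanova→Lot E ($170), Novak→Lot C ($151), Okafor→Lot B ($157), Delgado→Lot A ($141) — total 170+151+157+141 = $619.
Next-best assignment: Ivanova→Lot E, Novak→Lot B, Okafor→Lot C, Delgado→Lot A = $519.
Every other assignment is strictly worse.

Okafor receives Lot B.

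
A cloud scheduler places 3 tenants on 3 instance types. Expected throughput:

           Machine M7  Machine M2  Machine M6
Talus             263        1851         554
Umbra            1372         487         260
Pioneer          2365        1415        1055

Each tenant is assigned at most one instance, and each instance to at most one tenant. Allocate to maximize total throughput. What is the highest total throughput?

Max total: 4476 ops/s

This is a one-to-one assignment (maximum-weight bipartite matching).
Optimal: Talus→Machine M2 (1851 ops/s), Umbra→Machine M6 (260 ops/s), Pioneer→Machine M7 (2365 ops/s) — total 1851+260+2365 = 4476 ops/s.
Row-greedy (each tenant in turn takes its best remaining instance) gives 4278 ops/s, worse by 198.
Swapping Umbra↔Pioneer (Umbra→Machine M7 1372 ops/s, Pioneer→Machine M6 1055 ops/s) loses 198.
Every other assignment is strictly worse.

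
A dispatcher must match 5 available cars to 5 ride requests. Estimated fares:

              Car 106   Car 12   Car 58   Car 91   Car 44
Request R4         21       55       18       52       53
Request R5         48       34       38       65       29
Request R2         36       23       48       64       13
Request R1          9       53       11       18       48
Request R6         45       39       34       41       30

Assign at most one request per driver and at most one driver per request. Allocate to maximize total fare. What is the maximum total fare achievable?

Optimal: Car 106→Request R6 ($45), Car 12→Request R1 ($53), Car 58→Request R2 ($48), Car 91→Request R5 ($65), Car 44→Request R4 ($53) — total 45+53+48+65+53 = $264.
Max-entry greedy (repeatedly take the single best remaining cell) gives $261, worse by 3.
Next-best assignment: Car 106→Request R6, Car 12→Request R4, Car 58→Request R2, Car 91→Request R5, Car 44→Request R1 = $261.

Max total: $264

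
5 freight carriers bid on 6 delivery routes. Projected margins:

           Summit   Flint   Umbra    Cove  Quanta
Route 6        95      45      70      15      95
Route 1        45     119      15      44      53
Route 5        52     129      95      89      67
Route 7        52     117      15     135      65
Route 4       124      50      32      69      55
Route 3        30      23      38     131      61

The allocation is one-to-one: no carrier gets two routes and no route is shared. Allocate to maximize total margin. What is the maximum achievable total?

Optimal: Summit→Route 4 ($124k), Flint→Route 1 ($119k), Umbra→Route 5 ($95k), Cove→Route 7 ($135k), Quanta→Route 6 ($95k) — total 124+119+95+135+95 = $568k.
Max-entry greedy (repeatedly take the single best remaining cell) gives $521k, worse by 47.
Swapping Umbra↔Summit (Umbra→Route 4 $32k, Summit→Route 5 $52k) loses 135.

Max total: $568k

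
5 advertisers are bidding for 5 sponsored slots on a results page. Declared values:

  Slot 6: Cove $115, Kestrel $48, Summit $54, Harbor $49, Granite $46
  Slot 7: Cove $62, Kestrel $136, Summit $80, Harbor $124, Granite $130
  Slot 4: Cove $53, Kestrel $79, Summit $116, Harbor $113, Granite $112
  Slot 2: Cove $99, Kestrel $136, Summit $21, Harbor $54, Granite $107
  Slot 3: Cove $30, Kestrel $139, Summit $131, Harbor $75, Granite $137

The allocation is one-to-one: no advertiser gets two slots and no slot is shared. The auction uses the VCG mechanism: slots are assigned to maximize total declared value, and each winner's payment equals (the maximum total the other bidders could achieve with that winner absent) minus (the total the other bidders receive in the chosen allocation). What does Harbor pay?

Harbor pays $8.

Efficient allocation: Cove→Slot 6 ($115), Kestrel→Slot 2 ($136), Summit→Slot 4 ($116), Harbor→Slot 7 ($124), Granite→Slot 3 ($137); total welfare W = $628.
Harbor receives Slot 7 at value $124, so the others get W − 124 = $504.
Without Harbor: best allocation of the remaining 4 bidders over all 5 slots is Cove→Slot 6 ($115), Kestrel→Slot 2 ($136), Summit→Slot 3 ($131), Granite→Slot 7 ($130), total $512.
VCG payment = (others' best without Harbor) − (others' welfare with Harbor) = 512 − 504 = $8.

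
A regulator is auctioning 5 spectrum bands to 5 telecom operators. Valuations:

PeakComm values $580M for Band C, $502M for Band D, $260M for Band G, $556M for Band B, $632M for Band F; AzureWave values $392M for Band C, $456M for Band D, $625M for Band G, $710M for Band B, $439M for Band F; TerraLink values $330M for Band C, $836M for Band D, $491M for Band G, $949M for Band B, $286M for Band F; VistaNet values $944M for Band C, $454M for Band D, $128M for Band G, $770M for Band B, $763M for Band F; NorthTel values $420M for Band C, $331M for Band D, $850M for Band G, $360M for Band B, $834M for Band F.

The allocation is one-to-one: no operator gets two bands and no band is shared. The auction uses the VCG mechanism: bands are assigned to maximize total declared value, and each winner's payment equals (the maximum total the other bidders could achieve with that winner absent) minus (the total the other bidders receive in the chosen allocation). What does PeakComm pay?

Efficient allocation: PeakComm→Band F ($632M), AzureWave→Band B ($710M), TerraLink→Band D ($836M), VistaNet→Band C ($944M), NorthTel→Band G ($850M); total welfare W = $3972M.
PeakComm receives Band F at value $632M, so the others get W − 632 = $3340M.
Without PeakComm: best allocation of the remaining 4 bidders over all 5 bands is AzureWave→Band G ($625M), TerraLink→Band B ($949M), VistaNet→Band C ($944M), NorthTel→Band F ($834M), total $3352M.
VCG payment = (others' best without PeakComm) − (others' welfare with PeakComm) = 3352 − 3340 = $12M.

PeakComm pays $12M.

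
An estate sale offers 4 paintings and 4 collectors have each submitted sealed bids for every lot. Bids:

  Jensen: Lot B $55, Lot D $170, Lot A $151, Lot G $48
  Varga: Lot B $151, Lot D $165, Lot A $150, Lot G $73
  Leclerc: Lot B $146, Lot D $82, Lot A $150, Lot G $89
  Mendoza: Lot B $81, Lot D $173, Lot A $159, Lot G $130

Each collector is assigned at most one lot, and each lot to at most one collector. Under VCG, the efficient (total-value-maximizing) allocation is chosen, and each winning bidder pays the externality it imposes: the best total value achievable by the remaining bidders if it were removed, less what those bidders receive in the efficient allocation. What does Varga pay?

Varga pays $25.

Efficient allocation: Jensen→Lot D ($170), Varga→Lot B ($151), Leclerc→Lot A ($150), Mendoza→Lot G ($130); total welfare W = $601.
Varga receives Lot B at value $151, so the others get W − 151 = $450.
Without Varga: best allocation of the remaining 3 bidders over all 4 lots is Jensen→Lot D ($170), Leclerc→Lot B ($146), Mendoza→Lot A ($159), total $475.
VCG payment = (others' best without Varga) − (others' welfare with Varga) = 475 − 450 = $25.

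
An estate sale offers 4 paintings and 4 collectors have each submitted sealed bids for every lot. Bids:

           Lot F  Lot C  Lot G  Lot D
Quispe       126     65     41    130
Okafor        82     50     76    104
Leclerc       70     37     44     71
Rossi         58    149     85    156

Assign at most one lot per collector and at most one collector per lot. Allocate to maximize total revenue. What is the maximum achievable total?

Maximum total: $425

This is the linear assignment problem.
Optimal: Quispe→Lot D ($130), Okafor→Lot G ($76), Leclerc→Lot F ($70), Rossi→Lot C ($149) — total 130+76+70+149 = $425.
Row-greedy (each collector in turn takes its best remaining lot) gives $405, worse by 20.
Next-best assignment: Quispe→Lot F, Okafor→Lot D, Leclerc→Lot G, Rossi→Lot C = $423.
No other one-to-one assignment exceeds $425.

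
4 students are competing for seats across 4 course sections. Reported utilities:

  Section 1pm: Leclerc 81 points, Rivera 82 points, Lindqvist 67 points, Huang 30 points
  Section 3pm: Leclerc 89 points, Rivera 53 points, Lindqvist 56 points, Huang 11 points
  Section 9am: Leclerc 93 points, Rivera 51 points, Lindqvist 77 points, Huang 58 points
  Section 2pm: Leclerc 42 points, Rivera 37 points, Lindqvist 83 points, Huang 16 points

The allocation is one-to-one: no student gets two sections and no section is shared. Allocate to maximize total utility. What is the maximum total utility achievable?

Maximum total: 312 points

Treat this as an assignment problem: match each student to one section.
Optimal: Leclerc→Section 3pm (89 points), Rivera→Section 1pm (82 points), Lindqvist→Section 2pm (83 points), Huang→Section 9am (58 points) — total 89+82+83+58 = 312 points.
Row-greedy (each student in turn takes its best remaining section) gives 269 points, worse by 43.
Next-best assignment: Leclerc→Section 1pm, Rivera→Section 3pm, Lindqvist→Section 2pm, Huang→Section 9am = 275 points.
Every other assignment is strictly worse.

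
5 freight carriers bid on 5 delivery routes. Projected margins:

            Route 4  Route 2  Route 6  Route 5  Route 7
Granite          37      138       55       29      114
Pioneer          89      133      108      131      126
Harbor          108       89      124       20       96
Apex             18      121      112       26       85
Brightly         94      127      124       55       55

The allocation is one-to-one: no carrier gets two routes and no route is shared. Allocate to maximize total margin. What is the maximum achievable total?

Optimal: Granite→Route 7 ($114k), Pioneer→Route 5 ($131k), Harbor→Route 4 ($108k), Apex→Route 2 ($121k), Brightly→Route 6 ($124k) — total 114+131+108+121+124 = $598k.
Row-greedy (each carrier in turn takes its best remaining route) gives $572k, worse by 26.
No other one-to-one assignment exceeds $598k.

Max total: $598k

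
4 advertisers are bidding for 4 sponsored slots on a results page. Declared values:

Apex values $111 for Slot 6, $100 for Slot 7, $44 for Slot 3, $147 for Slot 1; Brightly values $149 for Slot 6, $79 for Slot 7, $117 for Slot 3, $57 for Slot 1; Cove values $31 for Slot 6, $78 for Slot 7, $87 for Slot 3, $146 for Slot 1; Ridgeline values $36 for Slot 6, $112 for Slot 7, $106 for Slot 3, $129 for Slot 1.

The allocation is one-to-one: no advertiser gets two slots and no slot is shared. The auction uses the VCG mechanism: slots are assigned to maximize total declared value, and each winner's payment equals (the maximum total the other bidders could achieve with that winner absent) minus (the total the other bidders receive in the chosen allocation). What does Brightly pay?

Brightly pays $17.

Efficient allocation: Apex→Slot 7 ($100), Brightly→Slot 6 ($149), Cove→Slot 1 ($146), Ridgeline→Slot 3 ($106); total welfare W = $501.
Brightly receives Slot 6 at value $149, so the others get W − 149 = $352.
Without Brightly: best allocation of the remaining 3 bidders over all 4 slots is Apex→Slot 6 ($111), Cove→Slot 1 ($146), Ridgeline→Slot 7 ($112), total $369.
VCG payment = (others' best without Brightly) − (others' welfare with Brightly) = 369 − 352 = $17.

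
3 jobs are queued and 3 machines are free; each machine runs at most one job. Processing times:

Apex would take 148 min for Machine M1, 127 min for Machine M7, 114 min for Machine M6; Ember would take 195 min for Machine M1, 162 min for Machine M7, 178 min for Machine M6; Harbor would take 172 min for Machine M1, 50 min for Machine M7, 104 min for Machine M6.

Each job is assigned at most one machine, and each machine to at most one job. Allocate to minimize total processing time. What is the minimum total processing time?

Optimal: Apex→Machine M6 (114 min), Ember→Machine M1 (195 min), Harbor→Machine M7 (50 min) — total 114+195+50 = 359 min.
Row-greedy (each job in turn takes its cheapest remaining machine) gives 448 min, worse by 89.
Next-best assignment: Apex→Machine M1, Ember→Machine M6, Harbor→Machine M7 = 376 min.
Swapping Ember↔Harbor (Ember→Machine M7 162 min, Harbor→Machine M1 172 min) adds 89.

Min total: 359 min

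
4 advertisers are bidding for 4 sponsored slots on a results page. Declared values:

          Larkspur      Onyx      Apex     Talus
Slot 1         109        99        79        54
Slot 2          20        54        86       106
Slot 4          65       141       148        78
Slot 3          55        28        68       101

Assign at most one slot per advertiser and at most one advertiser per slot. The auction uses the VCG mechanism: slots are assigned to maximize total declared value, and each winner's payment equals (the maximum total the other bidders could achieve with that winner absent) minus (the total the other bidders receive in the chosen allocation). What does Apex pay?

Efficient allocation: Larkspur→Slot 1 ($109), Onyx→Slot 4 ($141), Apex→Slot 2 ($86), Talus→Slot 3 ($101); total welfare W = $437.
Apex receives Slot 2 at value $86, so the others get W − 86 = $351.
Without Apex: best allocation of the remaining 3 bidders over all 4 slots is Larkspur→Slot 1 ($109), Onyx→Slot 4 ($141), Talus→Slot 2 ($106), total $356.
VCG payment = (others' best without Apex) − (others' welfare with Apex) = 356 − 351 = $5.

Apex pays $5.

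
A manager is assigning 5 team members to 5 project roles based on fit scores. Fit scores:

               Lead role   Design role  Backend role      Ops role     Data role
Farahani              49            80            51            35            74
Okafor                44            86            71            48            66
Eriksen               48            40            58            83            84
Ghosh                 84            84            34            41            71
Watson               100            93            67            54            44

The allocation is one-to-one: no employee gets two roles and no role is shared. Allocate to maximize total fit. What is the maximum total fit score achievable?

Treat this as an assignment problem: match each employee to one role.
Optimal: Farahani→Data role (74 pts), Okafor→Backend role (71 pts), Eriksen→Ops role (83 pts), Ghosh→Design role (84 pts), Watson→Lead role (100 pts) — total 74+71+83+84+100 = 412 pts.
Max-entry greedy (repeatedly take the single best remaining cell) gives 362 pts, worse by 50.

Max total: 412 pts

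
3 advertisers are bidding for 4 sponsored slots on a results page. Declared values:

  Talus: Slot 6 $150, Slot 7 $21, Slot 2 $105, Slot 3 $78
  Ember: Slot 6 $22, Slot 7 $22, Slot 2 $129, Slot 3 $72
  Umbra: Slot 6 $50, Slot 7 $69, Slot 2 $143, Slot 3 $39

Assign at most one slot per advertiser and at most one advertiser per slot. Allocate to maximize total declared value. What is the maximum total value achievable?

Optimal: Talus→Slot 6 ($150), Ember→Slot 3 ($72), Umbra→Slot 2 ($143) — total 150+72+143 = $365.
Row-greedy (each advertiser in turn takes its best remaining slot) gives $348, worse by 17.
Swapping Ember↔Talus (Ember→Slot 6 $22, Talus→Slot 3 $78) loses 122.
Checked against all permutations: $365 is optimal.

Maximum total: $365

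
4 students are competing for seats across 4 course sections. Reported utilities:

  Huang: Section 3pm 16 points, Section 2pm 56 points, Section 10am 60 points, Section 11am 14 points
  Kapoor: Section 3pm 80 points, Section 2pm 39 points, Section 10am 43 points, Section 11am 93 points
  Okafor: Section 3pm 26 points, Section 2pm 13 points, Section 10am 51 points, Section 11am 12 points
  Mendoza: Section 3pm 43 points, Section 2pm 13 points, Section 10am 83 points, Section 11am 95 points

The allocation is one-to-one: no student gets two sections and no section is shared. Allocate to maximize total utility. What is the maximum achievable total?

Max total: 282 points

This is the linear assignment problem.
Optimal: Huang→Section 2pm (56 points), Kapoor→Section 3pm (80 points), Okafor→Section 10am (51 points), Mendoza→Section 11am (95 points) — total 56+80+51+95 = 282 points.
Row-greedy (each student in turn takes its best remaining section) gives 192 points, worse by 90.
Next-best assignment: Huang→Section 2pm, Kapoor→Section 11am, Okafor→Section 3pm, Mendoza→Section 10am = 258 points.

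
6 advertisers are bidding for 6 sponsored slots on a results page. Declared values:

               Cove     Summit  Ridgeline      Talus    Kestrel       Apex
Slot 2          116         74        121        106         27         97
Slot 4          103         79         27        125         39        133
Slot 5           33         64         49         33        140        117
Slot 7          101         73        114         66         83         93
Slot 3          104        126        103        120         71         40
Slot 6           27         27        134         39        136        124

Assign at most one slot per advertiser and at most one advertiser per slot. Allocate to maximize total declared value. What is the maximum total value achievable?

Max total: $745

This is a one-to-one assignment (maximum-weight bipartite matching).
Optimal: Cove→Slot 2 ($116), Summit→Slot 3 ($126), Ridgeline→Slot 7 ($114), Talus→Slot 4 ($125), Kestrel→Slot 5 ($140), Apex→Slot 6 ($124) — total 116+126+114+125+140+124 = $745.
Column-greedy (each slot in turn goes to its best remaining advertiser) gives $660, worse by 85.
Next-best assignment: Cove→Slot 7, Summit→Slot 3, Ridgeline→Slot 6, Talus→Slot 2, Kestrel→Slot 5, Apex→Slot 4 = $740.
Swapping Talus↔Ridgeline (Talus→Slot 7 $66, Ridgeline→Slot 4 $27) loses 146.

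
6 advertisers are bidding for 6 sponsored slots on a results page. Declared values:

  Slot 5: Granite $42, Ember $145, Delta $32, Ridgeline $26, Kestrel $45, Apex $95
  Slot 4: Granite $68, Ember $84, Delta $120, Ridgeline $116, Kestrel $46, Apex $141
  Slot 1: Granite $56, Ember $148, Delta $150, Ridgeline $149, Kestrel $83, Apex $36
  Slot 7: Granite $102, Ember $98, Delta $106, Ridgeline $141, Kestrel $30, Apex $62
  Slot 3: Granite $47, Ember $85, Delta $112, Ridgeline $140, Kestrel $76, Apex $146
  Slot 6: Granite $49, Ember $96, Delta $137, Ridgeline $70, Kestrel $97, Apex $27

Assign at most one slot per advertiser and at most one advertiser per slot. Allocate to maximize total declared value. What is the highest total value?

Treat this as an assignment problem: match each advertiser to one slot.
Optimal: Granite→Slot 7 ($102), Ember→Slot 5 ($145), Delta→Slot 1 ($150), Ridgeline→Slot 3 ($140), Kestrel→Slot 6 ($97), Apex→Slot 4 ($141) — total 102+145+150+140+97+141 = $775.
Max-entry greedy (repeatedly take the single best remaining cell) gives $747, worse by 28.
Next-best assignment: Granite→Slot 7, Ember→Slot 5, Delta→Slot 4, Ridgeline→Slot 1, Kestrel→Slot 6, Apex→Slot 3 = $759.
Checked against all permutations: $775 is optimal.

Max total: $775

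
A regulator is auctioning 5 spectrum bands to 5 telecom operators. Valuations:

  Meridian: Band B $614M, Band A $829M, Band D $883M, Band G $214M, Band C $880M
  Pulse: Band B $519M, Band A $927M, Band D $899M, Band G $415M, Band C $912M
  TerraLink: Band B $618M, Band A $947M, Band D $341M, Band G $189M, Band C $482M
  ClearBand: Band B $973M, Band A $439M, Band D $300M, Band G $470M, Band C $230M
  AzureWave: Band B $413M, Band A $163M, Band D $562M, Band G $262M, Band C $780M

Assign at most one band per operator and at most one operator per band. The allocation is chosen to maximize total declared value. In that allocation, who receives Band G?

Optimal: Meridian→Band D ($883M), Pulse→Band G ($415M), TerraLink→Band A ($947M), ClearBand→Band B ($973M), AzureWave→Band C ($780M) — total 883+415+947+973+780 = $3998M.
Max-entry greedy (repeatedly take the single best remaining cell) gives $3977M, worse by 21.
Swapping Pulse↔AzureWave (Pulse→Band C $912M, AzureWave→Band G $262M) loses 21.
Pulse's own top band is Band A ($927M), but forcing Pulse→Band A and reassigning the rest optimally gives only $3752M — worse by 246.

Pulse receives Band G.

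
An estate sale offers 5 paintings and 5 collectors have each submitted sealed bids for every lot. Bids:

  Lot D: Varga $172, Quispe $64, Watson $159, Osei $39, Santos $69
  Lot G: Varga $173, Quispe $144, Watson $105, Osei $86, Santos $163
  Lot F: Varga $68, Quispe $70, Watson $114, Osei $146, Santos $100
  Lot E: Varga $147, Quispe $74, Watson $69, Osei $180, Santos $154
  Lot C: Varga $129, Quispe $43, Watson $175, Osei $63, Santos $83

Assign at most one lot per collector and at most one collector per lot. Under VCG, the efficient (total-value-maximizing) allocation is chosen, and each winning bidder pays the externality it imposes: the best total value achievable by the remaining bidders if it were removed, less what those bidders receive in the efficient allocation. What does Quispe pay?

Efficient allocation: Varga→Lot D ($172), Quispe→Lot G ($144), Watson→Lot C ($175), Osei→Lot F ($146), Santos→Lot E ($154); total welfare W = $791.
Quispe receives Lot G at value $144, so the others get W − 144 = $647.
Without Quispe: best allocation of the remaining 4 bidders over all 5 lots is Varga→Lot D ($172), Watson→Lot C ($175), Osei→Lot E ($180), Santos→Lot G ($163), total $690.
VCG payment = (others' best without Quispe) − (others' welfare with Quispe) = 690 − 647 = $43.

Quispe pays $43.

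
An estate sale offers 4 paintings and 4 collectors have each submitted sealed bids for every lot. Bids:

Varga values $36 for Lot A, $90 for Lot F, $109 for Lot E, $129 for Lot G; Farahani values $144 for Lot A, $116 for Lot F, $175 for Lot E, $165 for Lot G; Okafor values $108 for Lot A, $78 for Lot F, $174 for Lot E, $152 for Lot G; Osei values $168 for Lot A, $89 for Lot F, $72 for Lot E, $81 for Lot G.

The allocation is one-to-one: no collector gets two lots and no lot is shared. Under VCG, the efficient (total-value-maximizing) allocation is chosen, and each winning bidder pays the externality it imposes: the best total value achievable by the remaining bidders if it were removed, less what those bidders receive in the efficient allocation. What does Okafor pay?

Okafor pays $49.

Efficient allocation: Varga→Lot F ($90), Farahani→Lot G ($165), Okafor→Lot E ($174), Osei→Lot A ($168); total welfare W = $597.
Okafor receives Lot E at value $174, so the others get W − 174 = $423.
Without Okafor: best allocation of the remaining 3 bidders over all 4 lots is Varga→Lot G ($129), Farahani→Lot E ($175), Osei→Lot A ($168), total $472.
VCG payment = (others' best without Okafor) − (others' welfare with Okafor) = 472 − 423 = $49.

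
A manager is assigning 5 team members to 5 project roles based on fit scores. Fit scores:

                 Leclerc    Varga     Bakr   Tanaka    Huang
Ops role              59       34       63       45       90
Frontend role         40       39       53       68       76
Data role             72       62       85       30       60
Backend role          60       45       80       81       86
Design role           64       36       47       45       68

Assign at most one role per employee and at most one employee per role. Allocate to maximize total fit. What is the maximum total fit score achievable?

Optimal: Leclerc→Design role (64 pts), Varga→Data role (62 pts), Bakr→Backend role (80 pts), Tanaka→Frontend role (68 pts), Huang→Ops role (90 pts) — total 64+62+80+68+90 = 364 pts.
Next-best assignment: Leclerc→Design role, Varga→Frontend role, Bakr→Data role, Tanaka→Backend role, Huang→Ops role = 359 pts.

Max total: 364 pts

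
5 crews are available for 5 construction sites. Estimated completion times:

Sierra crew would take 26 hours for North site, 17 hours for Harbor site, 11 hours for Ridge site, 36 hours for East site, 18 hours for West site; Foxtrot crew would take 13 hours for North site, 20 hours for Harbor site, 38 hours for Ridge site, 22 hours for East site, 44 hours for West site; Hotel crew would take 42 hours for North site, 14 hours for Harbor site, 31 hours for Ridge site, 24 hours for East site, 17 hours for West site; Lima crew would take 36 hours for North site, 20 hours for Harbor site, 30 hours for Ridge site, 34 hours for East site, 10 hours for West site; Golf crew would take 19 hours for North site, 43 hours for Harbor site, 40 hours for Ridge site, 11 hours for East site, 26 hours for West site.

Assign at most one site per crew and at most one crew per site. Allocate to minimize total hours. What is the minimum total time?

Min total: 59 hours

Optimal: Sierra crew→Ridge site (11 hours), Foxtrot crew→North site (13 hours), Hotel crew→Harbor site (14 hours), Lima crew→West site (10 hours), Golf crew→East site (11 hours) — total 11+13+14+10+11 = 59 hours.
Swapping Hotel crew↔Golf crew (Hotel crew→East site 24 hours, Golf crew→Harbor site 43 hours) adds 42.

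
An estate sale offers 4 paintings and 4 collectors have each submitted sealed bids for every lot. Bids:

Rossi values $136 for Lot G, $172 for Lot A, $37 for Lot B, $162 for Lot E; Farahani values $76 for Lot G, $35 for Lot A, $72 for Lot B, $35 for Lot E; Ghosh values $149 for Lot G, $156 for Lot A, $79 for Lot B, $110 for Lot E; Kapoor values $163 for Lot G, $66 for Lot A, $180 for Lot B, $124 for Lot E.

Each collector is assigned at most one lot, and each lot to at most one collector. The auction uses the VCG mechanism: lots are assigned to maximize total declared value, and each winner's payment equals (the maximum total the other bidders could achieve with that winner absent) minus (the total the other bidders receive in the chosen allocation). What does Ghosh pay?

Efficient allocation: Rossi→Lot E ($162), Farahani→Lot G ($76), Ghosh→Lot A ($156), Kapoor→Lot B ($180); total welfare W = $574.
Ghosh receives Lot A at value $156, so the others get W − 156 = $418.
Without Ghosh: best allocation of the remaining 3 bidders over all 4 lots is Rossi→Lot A ($172), Farahani→Lot G ($76), Kapoor→Lot B ($180), total $428.
VCG payment = (others' best without Ghosh) − (others' welfare with Ghosh) = 428 − 418 = $10.

Ghosh pays $10.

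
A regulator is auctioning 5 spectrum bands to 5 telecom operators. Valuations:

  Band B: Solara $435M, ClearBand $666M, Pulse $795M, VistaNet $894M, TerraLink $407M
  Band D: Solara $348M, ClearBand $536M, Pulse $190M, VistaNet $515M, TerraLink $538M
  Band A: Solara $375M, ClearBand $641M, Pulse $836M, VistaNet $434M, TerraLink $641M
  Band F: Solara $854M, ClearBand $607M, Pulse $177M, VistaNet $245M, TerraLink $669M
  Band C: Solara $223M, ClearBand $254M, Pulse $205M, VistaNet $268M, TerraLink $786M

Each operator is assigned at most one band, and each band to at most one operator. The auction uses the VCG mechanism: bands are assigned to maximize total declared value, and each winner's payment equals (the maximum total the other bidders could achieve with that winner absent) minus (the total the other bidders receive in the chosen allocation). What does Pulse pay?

Pulse pays $105M.

Efficient allocation: Solara→Band F ($854M), ClearBand→Band D ($536M), Pulse→Band A ($836M), VistaNet→Band B ($894M), TerraLink→Band C ($786M); total welfare W = $3906M.
Pulse receives Band A at value $836M, so the others get W − 836 = $3070M.
Without Pulse: best allocation of the remaining 4 bidders over all 5 bands is Solara→Band F ($854M), ClearBand→Band A ($641M), VistaNet→Band B ($894M), TerraLink→Band C ($786M), total $3175M.
VCG payment = (others' best without Pulse) − (others' welfare with Pulse) = 3175 − 3070 = $105M.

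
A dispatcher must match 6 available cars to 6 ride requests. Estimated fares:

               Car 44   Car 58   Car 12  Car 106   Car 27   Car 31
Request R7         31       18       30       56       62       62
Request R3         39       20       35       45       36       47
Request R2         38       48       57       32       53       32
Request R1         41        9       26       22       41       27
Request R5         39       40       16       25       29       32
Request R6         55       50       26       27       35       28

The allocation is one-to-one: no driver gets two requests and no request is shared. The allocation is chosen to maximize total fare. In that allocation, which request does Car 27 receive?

Optimal: Car 44→Request R6 ($55), Car 58→Request R5 ($40), Car 12→Request R2 ($57), Car 106→Request R3 ($45), Car 27→Request R1 ($41), Car 31→Request R7 ($62) — total 55+40+57+45+41+62 = $300.
Max-entry greedy (repeatedly take the single best remaining cell) gives $283, worse by 17.
Next-best assignment: Car 44→Request R6, Car 58→Request R5, Car 12→Request R2, Car 106→Request R7, Car 27→Request R1, Car 31→Request R3 = $296.
Swapping Car 27↔Car 58 (Car 27→Request R5 $29, Car 58→Request R1 $9) loses 43.
No other one-to-one assignment exceeds $300.
Car 27's own top request is Request R7 ($62), but forcing Car 27→Request R7 and reassigning the rest optimally gives only $287 — worse by 13.

Car 27 receives Request R1.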